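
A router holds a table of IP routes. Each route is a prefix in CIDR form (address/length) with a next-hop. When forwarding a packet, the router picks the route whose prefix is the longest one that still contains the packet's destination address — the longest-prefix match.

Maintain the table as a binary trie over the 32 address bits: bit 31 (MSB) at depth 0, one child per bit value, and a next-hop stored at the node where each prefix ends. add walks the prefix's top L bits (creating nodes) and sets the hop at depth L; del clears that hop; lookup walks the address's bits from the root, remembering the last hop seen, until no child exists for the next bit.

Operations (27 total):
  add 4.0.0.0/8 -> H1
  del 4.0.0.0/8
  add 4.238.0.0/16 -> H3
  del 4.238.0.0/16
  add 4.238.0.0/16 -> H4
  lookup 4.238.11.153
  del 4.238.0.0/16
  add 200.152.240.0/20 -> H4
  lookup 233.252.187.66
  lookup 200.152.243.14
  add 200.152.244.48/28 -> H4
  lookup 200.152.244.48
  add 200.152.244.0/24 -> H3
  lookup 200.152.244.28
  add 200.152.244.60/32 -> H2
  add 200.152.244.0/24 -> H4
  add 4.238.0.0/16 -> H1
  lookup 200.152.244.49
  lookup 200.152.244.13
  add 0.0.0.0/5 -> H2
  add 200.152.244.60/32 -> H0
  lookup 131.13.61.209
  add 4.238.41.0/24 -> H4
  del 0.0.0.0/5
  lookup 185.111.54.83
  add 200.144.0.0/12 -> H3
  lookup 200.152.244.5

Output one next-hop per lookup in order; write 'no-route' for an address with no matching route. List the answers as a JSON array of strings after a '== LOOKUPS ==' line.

Apply in order:
  + 4.0.0.0/8 (H1) depth=8
  - 4.0.0.0/8 clear@8
  + 4.238.0.0/16 (H3) depth=16
  - 4.238.0.0/16 clear@16
  + 4.238.0.0/16 (H4) depth=16
  ? 4.238.11.153  path d0:-→d1:-→d2:-→d3:-→d4:-→d5:-→d6:-→d7:-→d8:-→d9:-→d10:-→d11:-→d12:-→d13:-→d14:-→d15:-→d16:H4  best=H4
  - 4.238.0.0/16 clear@16
  + 200.152.240.0/20 (H4) depth=20
  ? 233.252.187.66  path d0:-→d1:-→d2:-  best=no-route
  ? 200.152.243.14  path d0:-→d1:-→d2:-→d3:-→d4:-→d5:-→d6:-→d7:-→d8:-→d9:-→d10:-→d11:-→d12:-→d13:-→d14:-→d15:-→d16:-→d17:-→d18:-→d19:-→d20:H4  best=H4
  + 200.152.244.48/28 (H4) depth=28
  ? 200.152.244.48  path d0:-→d1:-→d2:-→d3:-→d4:-→d5:-→d6:-→d7:-→d8:-→d9:-→d10:-→d11:-→d12:-→d13:-→d14:-→d15:-→d16:-→d17:-→d18:-→d19:-→d20:H4→d21:-→d22:-→d23:-→d24:-→d25:-→d26:-→d27:-→d28:H4  best=H4
  + 200.152.244.0/24 (H3) depth=24
  ? 200.152.244.28  path d0:-→d1:-→d2:-→d3:-→d4:-→d5:-→d6:-→d7:-→d8:-→d9:-→d10:-→d11:-→d12:-→d13:-→d14:-→d15:-→d16:-→d17:-→d18:-→d19:-→d20:H4→d21:-→d22:-→d23:-→d24:H3→d25:-→d26:-  best=H3
  + 200.152.244.60/32 (H2) depth=32
  + 200.152.244.0/24 (H4) depth=24
  + 4.238.0.0/16 (H1) depth=16
  ? 200.152.244.49  path d0:-→d1:-→d2:-→d3:-→d4:-→d5:-→d6:-→d7:-→d8:-→d9:-→d10:-→d11:-→d12:-→d13:-→d14:-→d15:-→d16:-→d17:-→d18:-→d19:-→d20:H4→d21:-→d22:-→d23:-→d24:H4→d25:-→d26:-→d27:-→d28:H4  best=H4
  ? 200.152.244.13  path d0:-→d1:-→d2:-→d3:-→d4:-→d5:-→d6:-→d7:-→d8:-→d9:-→d10:-→d11:-→d12:-→d13:-→d14:-→d15:-→d16:-→d17:-→d18:-→d19:-→d20:H4→d21:-→d22:-→d23:-→d24:H4→d25:-→d26:-  best=H4
  + 0.0.0.0/5 (H2) depth=5
  + 200.152.244.60/32 (H0) depth=32
  ? 131.13.61.209  path d0:-→d1:-  best=no-route
  + 4.238.41.0/24 (H4) depth=24
  - 0.0.0.0/5 clear@5
  ? 185.111.54.83  path d0:-→d1:-  best=no-route
  + 200.144.0.0/12 (H3) depth=12
  ? 200.152.244.5  path d0:-→d1:-→d2:-→d3:-→d4:-→d5:-→d6:-→d7:-→d8:-→d9:-→d10:-→d11:-→d12:H3→d13:-→d14:-→d15:-→d16:-→d17:-→d18:-→d19:-→d20:H4→d21:-→d22:-→d23:-→d24:H4→d25:-→d26:-  best=H4

== LOOKUPS ==
["H4","no-route","H4","H4","H3","H4","H4","no-route","no-route","H4"]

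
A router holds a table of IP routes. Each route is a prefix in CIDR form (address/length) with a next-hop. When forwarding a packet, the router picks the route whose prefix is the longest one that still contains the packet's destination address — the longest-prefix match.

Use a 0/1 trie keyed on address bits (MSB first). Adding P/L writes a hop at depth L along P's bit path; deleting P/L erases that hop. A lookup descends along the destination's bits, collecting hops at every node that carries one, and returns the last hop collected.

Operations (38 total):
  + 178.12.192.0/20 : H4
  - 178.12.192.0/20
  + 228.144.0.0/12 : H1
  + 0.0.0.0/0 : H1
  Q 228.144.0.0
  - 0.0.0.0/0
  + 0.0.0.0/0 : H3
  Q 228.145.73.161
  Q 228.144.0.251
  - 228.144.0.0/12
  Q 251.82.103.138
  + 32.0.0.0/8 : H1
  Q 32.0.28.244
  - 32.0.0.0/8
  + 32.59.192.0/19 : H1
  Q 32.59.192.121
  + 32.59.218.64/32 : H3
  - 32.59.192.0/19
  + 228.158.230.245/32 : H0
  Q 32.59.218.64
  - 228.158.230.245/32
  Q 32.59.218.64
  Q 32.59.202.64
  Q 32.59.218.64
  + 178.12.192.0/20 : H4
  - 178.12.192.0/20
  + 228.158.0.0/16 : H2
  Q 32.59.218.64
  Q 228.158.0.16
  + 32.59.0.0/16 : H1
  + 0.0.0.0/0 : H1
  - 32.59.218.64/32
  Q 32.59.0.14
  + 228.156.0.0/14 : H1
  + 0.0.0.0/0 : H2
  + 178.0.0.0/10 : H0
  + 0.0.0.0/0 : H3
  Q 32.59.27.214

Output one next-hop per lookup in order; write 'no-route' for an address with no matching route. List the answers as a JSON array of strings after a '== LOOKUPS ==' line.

Trace:
  + 178.12.192.0/20 (H4) depth=20
  - 178.12.192.0/20 clear@20
  + 228.144.0.0/12 (H1) depth=12
  + 0.0.0.0/0 (H1) depth=0
  lookup 228.144.0.0: bits 111001001001 walk d0:H1→d1:-→d2:-→d3:-→d4:-→d5:-→d6:-→d7:-→d8:-→d9:-→d10:-→d11:-→d12:H1 -> H1
  - 0.0.0.0/0 clear@0
  + 0.0.0.0/0 (H3) depth=0
  lookup 228.145.73.161: bits 111001001001 walk d0:H3→d1:-→d2:-→d3:-→d4:-→d5:-→d6:-→d7:-→d8:-→d9:-→d10:-→d11:-→d12:H1 -> H1
  lookup 228.144.0.251: bits 111001001001 walk d0:H3→d1:-→d2:-→d3:-→d4:-→d5:-→d6:-→d7:-→d8:-→d9:-→d10:-→d11:-→d12:H1 -> H1
  - 228.144.0.0/12 clear@12
  lookup 251.82.103.138: bits 111 walk d0:H3→d1:-→d2:-→d3:- -> H3
  + 32.0.0.0/8 (H1) depth=8
  lookup 32.0.28.244: bits 00100000 walk d0:H3→d1:-→d2:-→d3:-→d4:-→d5:-→d6:-→d7:-→d8:H1 -> H1
  - 32.0.0.0/8 clear@8
  + 32.59.192.0/19 (H1) depth=19
  lookup 32.59.192.121: bits 0010000000111011110 walk d0:H3→d1:-→d2:-→d3:-→d4:-→d5:-→d6:-→d7:-→d8:-→d9:-→d10:-→d11:-→d12:-→d13:-→d14:-→d15:-→d16:-→d17:-→d18:-→d19:H1 -> H1
  + 32.59.218.64/32 (H3) depth=32
  - 32.59.192.0/19 clear@19
  + 228.158.230.245/32 (H0) depth=32
  lookup 32.59.218.64: bits 00100000001110111101101001000000 walk d0:H3→d1:-→d2:-→d3:-→d4:-→d5:-→d6:-→d7:-→d8:-→d9:-→d10:-→d11:-→d12:-→d13:-→d14:-→d15:-→d16:-→d17:-→d18:-→d19:-→d20:-→d21:-→d22:-→d23:-→d24:-→d25:-→d26:-→d27:-→d28:-→d29:-→d30:-→d31:-→d32:H3 -> H3
  - 228.158.230.245/32 clear@32
  lookup 32.59.218.64: bits 00100000001110111101101001000000 walk d0:H3→d1:-→d2:-→d3:-→d4:-→d5:-→d6:-→d7:-→d8:-→d9:-→d10:-→d11:-→d12:-→d13:-→d14:-→d15:-→d16:-→d17:-→d18:-→d19:-→d20:-→d21:-→d22:-→d23:-→d24:-→d25:-→d26:-→d27:-→d28:-→d29:-→d30:-→d31:-→d32:H3 -> H3
  lookup 32.59.202.64: bits 0010000000111011110 walk d0:H3→d1:-→d2:-→d3:-→d4:-→d5:-→d6:-→d7:-→d8:-→d9:-→d10:-→d11:-→d12:-→d13:-→d14:-→d15:-→d16:-→d17:-→d18:-→d19:- -> H3
  lookup 32.59.218.64: bits 00100000001110111101101001000000 walk d0:H3→d1:-→d2:-→d3:-→d4:-→d5:-→d6:-→d7:-→d8:-→d9:-→d10:-→d11:-→d12:-→d13:-→d14:-→d15:-→d16:-→d17:-→d18:-→d19:-→d20:-→d21:-→d22:-→d23:-→d24:-→d25:-→d26:-→d27:-→d28:-→d29:-→d30:-→d31:-→d32:H3 -> H3
  + 178.12.192.0/20 (H4) depth=20
  - 178.12.192.0/20 clear@20
  + 228.158.0.0/16 (H2) depth=16
  lookup 32.59.218.64: bits 00100000001110111101101001000000 walk d0:H3→d1:-→d2:-→d3:-→d4:-→d5:-→d6:-→d7:-→d8:-→d9:-→d10:-→d11:-→d12:-→d13:-→d14:-→d15:-→d16:-→d17:-→d18:-→d19:-→d20:-→d21:-→d22:-→d23:-→d24:-→d25:-→d26:-→d27:-→d28:-→d29:-→d30:-→d31:-→d32:H3 -> H3
  lookup 228.158.0.16: bits 1110010010011110 walk d0:H3→d1:-→d2:-→d3:-→d4:-→d5:-→d6:-→d7:-→d8:-→d9:-→d10:-→d11:-→d12:-→d13:-→d14:-→d15:-→d16:H2 -> H2
  + 32.59.0.0/16 (H1) depth=16
  + 0.0.0.0/0 (H1) depth=0
  - 32.59.218.64/32 clear@32
  lookup 32.59.0.14: bits 0010000000111011 walk d0:H1→d1:-→d2:-→d3:-→d4:-→d5:-→d6:-→d7:-→d8:-→d9:-→d10:-→d11:-→d12:-→d13:-→d14:-→d15:-→d16:H1 -> H1
  + 228.156.0.0/14 (H1) depth=14
  + 0.0.0.0/0 (H2) depth=0
  + 178.0.0.0/10 (H0) depth=10
  + 0.0.0.0/0 (H3) depth=0
  lookup 32.59.27.214: bits 0010000000111011 walk d0:H3→d1:-→d2:-→d3:-→d4:-→d5:-→d6:-→d7:-→d8:-→d9:-→d10:-→d11:-→d12:-→d13:-→d14:-→d15:-→d16:H1 -> H1

== LOOKUPS ==
["H1","H1","H1","H3","H1","H1","H3","H3","H3","H3","H3","H2","H1","H1"]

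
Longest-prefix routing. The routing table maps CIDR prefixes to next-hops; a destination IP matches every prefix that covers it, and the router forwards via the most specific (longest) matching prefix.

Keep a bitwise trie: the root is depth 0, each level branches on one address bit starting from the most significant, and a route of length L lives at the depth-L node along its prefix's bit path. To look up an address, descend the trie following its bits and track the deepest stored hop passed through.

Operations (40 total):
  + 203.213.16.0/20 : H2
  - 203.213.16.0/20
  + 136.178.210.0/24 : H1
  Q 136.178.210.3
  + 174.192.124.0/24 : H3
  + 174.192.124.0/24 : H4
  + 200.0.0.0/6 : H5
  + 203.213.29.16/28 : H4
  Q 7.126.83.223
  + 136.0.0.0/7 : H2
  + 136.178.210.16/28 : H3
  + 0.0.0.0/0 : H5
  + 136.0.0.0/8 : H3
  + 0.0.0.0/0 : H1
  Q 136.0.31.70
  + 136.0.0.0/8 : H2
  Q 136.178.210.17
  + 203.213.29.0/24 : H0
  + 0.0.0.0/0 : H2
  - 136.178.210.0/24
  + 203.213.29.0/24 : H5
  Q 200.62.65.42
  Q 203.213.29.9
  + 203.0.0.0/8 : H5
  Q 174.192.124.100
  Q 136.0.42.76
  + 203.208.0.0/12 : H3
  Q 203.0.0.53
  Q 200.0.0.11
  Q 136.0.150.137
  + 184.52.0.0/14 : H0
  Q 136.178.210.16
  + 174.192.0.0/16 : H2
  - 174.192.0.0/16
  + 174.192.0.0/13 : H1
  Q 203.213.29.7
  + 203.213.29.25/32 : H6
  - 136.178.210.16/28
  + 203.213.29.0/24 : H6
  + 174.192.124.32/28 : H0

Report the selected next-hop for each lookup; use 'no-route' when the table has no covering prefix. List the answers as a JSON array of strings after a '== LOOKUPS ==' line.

Process each operation:
  + 203.213.16.0/20 (H2) depth=20
  del 203.213.16.0/20 (clear depth 20)
  + 136.178.210.0/24 (H1) depth=24
  lookup 136.178.210.3: bits 100010001011001011010010 walk d0:-→d1:-→d2:-→d3:-→d4:-→d5:-→d6:-→d7:-→d8:-→d9:-→d10:-→d11:-→d12:-→d13:-→d14:-→d15:-→d16:-→d17:-→d18:-→d19:-→d20:-→d21:-→d22:-→d23:-→d24:H1 -> H1
  + 174.192.124.0/24 (H3) depth=24
  + 174.192.124.0/24 (H4) depth=24
  + 200.0.0.0/6 (H5) depth=6
  + 203.213.29.16/28 (H4) depth=28
  lookup 7.126.83.223: bits ε walk d0:- -> no-route
  + 136.0.0.0/7 (H2) depth=7
  + 136.178.210.16/28 (H3) depth=28
  + 0.0.0.0/0 (H5) depth=0
  + 136.0.0.0/8 (H3) depth=8
  + 0.0.0.0/0 (H1) depth=0
  lookup 136.0.31.70: bits 10001000 walk d0:H1→d1:-→d2:-→d3:-→d4:-→d5:-→d6:-→d7:H2→d8:H3 -> H3
  + 136.0.0.0/8 (H2) depth=8
  lookup 136.178.210.17: bits 1000100010110010110100100001 walk d0:H1→d1:-→d2:-→d3:-→d4:-→d5:-→d6:-→d7:H2→d8:H2→d9:-→d10:-→d11:-→d12:-→d13:-→d14:-→d15:-→d16:-→d17:-→d18:-→d19:-→d20:-→d21:-→d22:-→d23:-→d24:H1→d25:-→d26:-→d27:-→d28:H3 -> H3
  + 203.213.29.0/24 (H0) depth=24
  + 0.0.0.0/0 (H2) depth=0
  del 136.178.210.0/24 (clear depth 24)
  + 203.213.29.0/24 (H5) depth=24
  lookup 200.62.65.42: bits 110010 walk d0:H2→d1:-→d2:-→d3:-→d4:-→d5:-→d6:H5 -> H5
  lookup 203.213.29.9: bits 110010111101010100011101000 walk d0:H2→d1:-→d2:-→d3:-→d4:-→d5:-→d6:H5→d7:-→d8:-→d9:-→d10:-→d11:-→d12:-→d13:-→d14:-→d15:-→d16:-→d17:-→d18:-→d19:-→d20:-→d21:-→d22:-→d23:-→d24:H5→d25:-→d26:-→d27:- -> H5
  + 203.0.0.0/8 (H5) depth=8
  lookup 174.192.124.100: bits 101011101100000001111100 walk d0:H2→d1:-→d2:-→d3:-→d4:-→d5:-→d6:-→d7:-→d8:-→d9:-→d10:-→d11:-→d12:-→d13:-→d14:-→d15:-→d16:-→d17:-→d18:-→d19:-→d20:-→d21:-→d22:-→d23:-→d24:H4 -> H4
  lookup 136.0.42.76: bits 10001000 walk d0:H2→d1:-→d2:-→d3:-→d4:-→d5:-→d6:-→d7:H2→d8:H2 -> H2
  + 203.208.0.0/12 (H3) depth=12
  lookup 203.0.0.53: bits 11001011 walk d0:H2→d1:-→d2:-→d3:-→d4:-→d5:-→d6:H5→d7:-→d8:H5 -> H5
  lookup 200.0.0.11: bits 110010 walk d0:H2→d1:-→d2:-→d3:-→d4:-→d5:-→d6:H5 -> H5
  lookup 136.0.150.137: bits 10001000 walk d0:H2→d1:-→d2:-→d3:-→d4:-→d5:-→d6:-→d7:H2→d8:H2 -> H2
  + 184.52.0.0/14 (H0) depth=14
  lookup 136.178.210.16: bits 1000100010110010110100100001 walk d0:H2→d1:-→d2:-→d3:-→d4:-→d5:-→d6:-→d7:H2→d8:H2→d9:-→d10:-→d11:-→d12:-→d13:-→d14:-→d15:-→d16:-→d17:-→d18:-→d19:-→d20:-→d21:-→d22:-→d23:-→d24:-→d25:-→d26:-→d27:-→d28:H3 -> H3
  + 174.192.0.0/16 (H2) depth=16
  del 174.192.0.0/16 (clear depth 16)
  + 174.192.0.0/13 (H1) depth=13
  lookup 203.213.29.7: bits 110010111101010100011101000 walk d0:H2→d1:-→d2:-→d3:-→d4:-→d5:-→d6:H5→d7:-→d8:H5→d9:-→d10:-→d11:-→d12:H3→d13:-→d14:-→d15:-→d16:-→d17:-→d18:-→d19:-→d20:-→d21:-→d22:-→d23:-→d24:H5→d25:-→d26:-→d27:- -> H5
  + 203.213.29.25/32 (H6) depth=32
  del 136.178.210.16/28 (clear depth 28)
  + 203.213.29.0/24 (H6) depth=24
  + 174.192.124.32/28 (H0) depth=28

== LOOKUPS ==
["H1","no-route","H3","H3","H5","H5","H4","H2","H5","H5","H2","H3","H5"]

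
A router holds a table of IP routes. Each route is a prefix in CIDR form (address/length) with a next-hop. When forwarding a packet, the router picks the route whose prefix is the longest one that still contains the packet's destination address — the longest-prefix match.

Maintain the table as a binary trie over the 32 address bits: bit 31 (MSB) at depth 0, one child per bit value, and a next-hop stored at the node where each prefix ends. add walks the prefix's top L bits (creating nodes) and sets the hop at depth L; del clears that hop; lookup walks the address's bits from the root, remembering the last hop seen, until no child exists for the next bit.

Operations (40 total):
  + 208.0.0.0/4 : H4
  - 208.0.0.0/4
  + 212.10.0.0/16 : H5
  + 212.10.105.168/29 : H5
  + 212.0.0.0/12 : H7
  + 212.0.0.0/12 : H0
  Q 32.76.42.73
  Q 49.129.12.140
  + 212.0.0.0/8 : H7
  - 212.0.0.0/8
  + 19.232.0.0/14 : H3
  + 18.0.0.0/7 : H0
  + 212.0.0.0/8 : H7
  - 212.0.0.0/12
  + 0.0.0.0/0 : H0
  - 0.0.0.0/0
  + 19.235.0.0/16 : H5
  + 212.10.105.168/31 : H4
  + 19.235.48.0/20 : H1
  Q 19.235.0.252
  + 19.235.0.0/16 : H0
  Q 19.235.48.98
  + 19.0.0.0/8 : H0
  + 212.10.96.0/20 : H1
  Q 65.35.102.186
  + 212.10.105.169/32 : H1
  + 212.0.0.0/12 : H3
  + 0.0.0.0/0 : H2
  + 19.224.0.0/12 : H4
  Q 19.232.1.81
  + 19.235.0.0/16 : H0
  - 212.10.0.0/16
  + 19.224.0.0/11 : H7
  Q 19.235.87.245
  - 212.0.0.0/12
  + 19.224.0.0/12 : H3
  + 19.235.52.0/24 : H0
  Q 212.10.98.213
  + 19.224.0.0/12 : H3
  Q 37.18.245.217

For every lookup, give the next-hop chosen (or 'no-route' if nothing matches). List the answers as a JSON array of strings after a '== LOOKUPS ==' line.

Trace:
  + 208.0.0.0/4 (H4) depth=4
  - 208.0.0.0/4 clear@4
  + 212.10.0.0/16 (H5) depth=16
  + 212.10.105.168/29 (H5) depth=29
  + 212.0.0.0/12 (H7) depth=12
  + 212.0.0.0/12 (H0) depth=12
  Q 32.76.42.73: descend ε ; hops seen [∅] ; pick no-route
  Q 49.129.12.140: descend ε ; hops seen [∅] ; pick no-route
  + 212.0.0.0/8 (H7) depth=8
  - 212.0.0.0/8 clear@8
  + 19.232.0.0/14 (H3) depth=14
  + 18.0.0.0/7 (H0) depth=7
  + 212.0.0.0/8 (H7) depth=8
  - 212.0.0.0/12 clear@12
  + 0.0.0.0/0 (H0) depth=0
  - 0.0.0.0/0 clear@0
  + 19.235.0.0/16 (H5) depth=16
  + 212.10.105.168/31 (H4) depth=31
  + 19.235.48.0/20 (H1) depth=20
  Q 19.235.0.252: descend 000100111110101100 ; hops seen [H0,H3,H5] ; pick H5
  + 19.235.0.0/16 (H0) depth=16
  Q 19.235.48.98: descend 00010011111010110011 ; hops seen [H0,H3,H0,H1] ; pick H1
  + 19.0.0.0/8 (H0) depth=8
  + 212.10.96.0/20 (H1) depth=20
  Q 65.35.102.186: descend 0 ; hops seen [∅] ; pick no-route
  + 212.10.105.169/32 (H1) depth=32
  + 212.0.0.0/12 (H3) depth=12
  + 0.0.0.0/0 (H2) depth=0
  + 19.224.0.0/12 (H4) depth=12
  Q 19.232.1.81: descend 00010011111010 ; hops seen [H2,H0,H0,H4,H3] ; pick H3
  + 19.235.0.0/16 (H0) depth=16
  - 212.10.0.0/16 clear@16
  + 19.224.0.0/11 (H7) depth=11
  Q 19.235.87.245: descend 00010011111010110 ; hops seen [H2,H0,H0,H7,H4,H3,H0] ; pick H0
  - 212.0.0.0/12 clear@12
  + 19.224.0.0/12 (H3) depth=12
  + 19.235.52.0/24 (H0) depth=24
  Q 212.10.98.213: descend 11010100000010100110 ; hops seen [H2,H7,H1] ; pick H1
  + 19.224.0.0/12 (H3) depth=12
  Q 37.18.245.217: descend 00 ; hops seen [H2] ; pick H2

== LOOKUPS ==
["no-route","no-route","H5","H1","no-route","H3","H0","H1","H2"]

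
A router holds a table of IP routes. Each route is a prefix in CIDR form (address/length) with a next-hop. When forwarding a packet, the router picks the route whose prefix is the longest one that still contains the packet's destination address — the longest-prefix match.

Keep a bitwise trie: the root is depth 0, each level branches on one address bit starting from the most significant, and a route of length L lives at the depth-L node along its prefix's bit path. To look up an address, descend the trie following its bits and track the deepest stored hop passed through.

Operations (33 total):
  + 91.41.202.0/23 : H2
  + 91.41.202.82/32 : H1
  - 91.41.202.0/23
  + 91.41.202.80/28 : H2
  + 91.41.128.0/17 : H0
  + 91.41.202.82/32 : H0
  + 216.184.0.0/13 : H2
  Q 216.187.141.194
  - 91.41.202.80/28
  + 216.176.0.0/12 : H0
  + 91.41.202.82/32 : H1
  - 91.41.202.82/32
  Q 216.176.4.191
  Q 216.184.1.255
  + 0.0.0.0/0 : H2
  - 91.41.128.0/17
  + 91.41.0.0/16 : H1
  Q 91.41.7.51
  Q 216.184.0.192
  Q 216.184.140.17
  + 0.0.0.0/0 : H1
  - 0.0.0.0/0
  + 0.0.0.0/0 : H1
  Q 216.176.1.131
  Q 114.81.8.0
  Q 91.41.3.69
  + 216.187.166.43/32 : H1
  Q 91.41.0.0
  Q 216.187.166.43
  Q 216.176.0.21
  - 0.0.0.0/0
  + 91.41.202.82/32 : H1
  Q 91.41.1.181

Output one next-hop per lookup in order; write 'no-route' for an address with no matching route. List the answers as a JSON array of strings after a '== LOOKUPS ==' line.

Apply in order:
  + 91.41.202.0/23 (H2) depth=23
  + 91.41.202.82/32 (H1) depth=32
  del 91.41.202.0/23 (clear depth 23)
  + 91.41.202.80/28 (H2) depth=28
  + 91.41.128.0/17 (H0) depth=17
  + 91.41.202.82/32 (H0) depth=32
  + 216.184.0.0/13 (H2) depth=13
  ? 216.187.141.194  path d0:-→d1:-→d2:-→d3:-→d4:-→d5:-→d6:-→d7:-→d8:-→d9:-→d10:-→d11:-→d12:-→d13:H2  best=H2
  del 91.41.202.80/28 (clear depth 28)
  + 216.176.0.0/12 (H0) depth=12
  + 91.41.202.82/32 (H1) depth=32
  del 91.41.202.82/32 (clear depth 32)
  ? 216.176.4.191  path d0:-→d1:-→d2:-→d3:-→d4:-→d5:-→d6:-→d7:-→d8:-→d9:-→d10:-→d11:-→d12:H0  best=H0
  ? 216.184.1.255  path d0:-→d1:-→d2:-→d3:-→d4:-→d5:-→d6:-→d7:-→d8:-→d9:-→d10:-→d11:-→d12:H0→d13:H2  best=H2
  + 0.0.0.0/0 (H2) depth=0
  del 91.41.128.0/17 (clear depth 17)
  + 91.41.0.0/16 (H1) depth=16
  ? 91.41.7.51  path d0:H2→d1:-→d2:-→d3:-→d4:-→d5:-→d6:-→d7:-→d8:-→d9:-→d10:-→d11:-→d12:-→d13:-→d14:-→d15:-→d16:H1  best=H1
  ? 216.184.0.192  path d0:H2→d1:-→d2:-→d3:-→d4:-→d5:-→d6:-→d7:-→d8:-→d9:-→d10:-→d11:-→d12:H0→d13:H2  best=H2
  ? 216.184.140.17  path d0:H2→d1:-→d2:-→d3:-→d4:-→d5:-→d6:-→d7:-→d8:-→d9:-→d10:-→d11:-→d12:H0→d13:H2  best=H2
  + 0.0.0.0/0 (H1) depth=0
  del 0.0.0.0/0 (clear depth 0)
  + 0.0.0.0/0 (H1) depth=0
  ? 216.176.1.131  path d0:H1→d1:-→d2:-→d3:-→d4:-→d5:-→d6:-→d7:-→d8:-→d9:-→d10:-→d11:-→d12:H0  best=H0
  ? 114.81.8.0  path d0:H1→d1:-→d2:-  best=H1
  ? 91.41.3.69  path d0:H1→d1:-→d2:-→d3:-→d4:-→d5:-→d6:-→d7:-→d8:-→d9:-→d10:-→d11:-→d12:-→d13:-→d14:-→d15:-→d16:H1  best=H1
  + 216.187.166.43/32 (H1) depth=32
  ? 91.41.0.0  path d0:H1→d1:-→d2:-→d3:-→d4:-→d5:-→d6:-→d7:-→d8:-→d9:-→d10:-→d11:-→d12:-→d13:-→d14:-→d15:-→d16:H1  best=H1
  ? 216.187.166.43  path d0:H1→d1:-→d2:-→d3:-→d4:-→d5:-→d6:-→d7:-→d8:-→d9:-→d10:-→d11:-→d12:H0→d13:H2→d14:-→d15:-→d16:-→d17:-→d18:-→d19:-→d20:-→d21:-→d22:-→d23:-→d24:-→d25:-→d26:-→d27:-→d28:-→d29:-→d30:-→d31:-→d32:H1  best=H1
  ? 216.176.0.21  path d0:H1→d1:-→d2:-→d3:-→d4:-→d5:-→d6:-→d7:-→d8:-→d9:-→d10:-→d11:-→d12:H0  best=H0
  del 0.0.0.0/0 (clear depth 0)
  + 91.41.202.82/32 (H1) depth=32
  ? 91.41.1.181  path d0:-→d1:-→d2:-→d3:-→d4:-→d5:-→d6:-→d7:-→d8:-→d9:-→d10:-→d11:-→d12:-→d13:-→d14:-→d15:-→d16:H1  best=H1

== LOOKUPS ==
["H2","H0","H2","H1","H2","H2","H0","H1","H1","H1","H1","H0","H1"]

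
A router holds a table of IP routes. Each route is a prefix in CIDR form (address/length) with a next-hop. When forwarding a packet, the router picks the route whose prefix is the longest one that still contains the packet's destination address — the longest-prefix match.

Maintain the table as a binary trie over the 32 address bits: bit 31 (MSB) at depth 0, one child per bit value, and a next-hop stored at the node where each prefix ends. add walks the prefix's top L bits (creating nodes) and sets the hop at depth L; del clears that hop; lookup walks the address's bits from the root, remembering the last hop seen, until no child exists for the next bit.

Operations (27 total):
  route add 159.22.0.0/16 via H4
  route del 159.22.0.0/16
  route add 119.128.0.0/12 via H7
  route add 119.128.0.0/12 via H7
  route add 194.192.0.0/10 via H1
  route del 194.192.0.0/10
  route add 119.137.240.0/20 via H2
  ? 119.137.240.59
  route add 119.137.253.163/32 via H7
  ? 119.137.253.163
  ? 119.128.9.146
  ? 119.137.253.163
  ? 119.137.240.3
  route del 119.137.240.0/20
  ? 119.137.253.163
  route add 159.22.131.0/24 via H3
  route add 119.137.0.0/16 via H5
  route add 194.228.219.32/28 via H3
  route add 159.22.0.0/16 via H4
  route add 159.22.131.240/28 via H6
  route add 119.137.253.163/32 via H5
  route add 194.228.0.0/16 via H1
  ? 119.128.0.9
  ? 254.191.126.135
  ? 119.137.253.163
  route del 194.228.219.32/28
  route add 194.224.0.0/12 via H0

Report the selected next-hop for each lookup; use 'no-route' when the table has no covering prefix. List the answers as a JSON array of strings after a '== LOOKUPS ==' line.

Trace:
  + 159.22.0.0/16 (H4) depth=16
  - 159.22.0.0/16 clear@16
  + 119.128.0.0/12 (H7) depth=12
  + 119.128.0.0/12 (H7) depth=12
  + 194.192.0.0/10 (H1) depth=10
  - 194.192.0.0/10 clear@10
  + 119.137.240.0/20 (H2) depth=20
  lookup 119.137.240.59: bits 01110111100010011111 walk d0:-→d1:-→d2:-→d3:-→d4:-→d5:-→d6:-→d7:-→d8:-→d9:-→d10:-→d11:-→d12:H7→d13:-→d14:-→d15:-→d16:-→d17:-→d18:-→d19:-→d20:H2 -> H2
  + 119.137.253.163/32 (H7) depth=32
  lookup 119.137.253.163: bits 01110111100010011111110110100011 walk d0:-→d1:-→d2:-→d3:-→d4:-→d5:-→d6:-→d7:-→d8:-→d9:-→d10:-→d11:-→d12:H7→d13:-→d14:-→d15:-→d16:-→d17:-→d18:-→d19:-→d20:H2→d21:-→d22:-→d23:-→d24:-→d25:-→d26:-→d27:-→d28:-→d29:-→d30:-→d31:-→d32:H7 -> H7
  lookup 119.128.9.146: bits 011101111000 walk d0:-→d1:-→d2:-→d3:-→d4:-→d5:-→d6:-→d7:-→d8:-→d9:-→d10:-→d11:-→d12:H7 -> H7
  lookup 119.137.253.163: bits 01110111100010011111110110100011 walk d0:-→d1:-→d2:-→d3:-→d4:-→d5:-→d6:-→d7:-→d8:-→d9:-→d10:-→d11:-→d12:H7→d13:-→d14:-→d15:-→d16:-→d17:-→d18:-→d19:-→d20:H2→d21:-→d22:-→d23:-→d24:-→d25:-→d26:-→d27:-→d28:-→d29:-→d30:-→d31:-→d32:H7 -> H7
  lookup 119.137.240.3: bits 01110111100010011111 walk d0:-→d1:-→d2:-→d3:-→d4:-→d5:-→d6:-→d7:-→d8:-→d9:-→d10:-→d11:-→d12:H7→d13:-→d14:-→d15:-→d16:-→d17:-→d18:-→d19:-→d20:H2 -> H2
  - 119.137.240.0/20 clear@20
  lookup 119.137.253.163: bits 01110111100010011111110110100011 walk d0:-→d1:-→d2:-→d3:-→d4:-→d5:-→d6:-→d7:-→d8:-→d9:-→d10:-→d11:-→d12:H7→d13:-→d14:-→d15:-→d16:-→d17:-→d18:-→d19:-→d20:-→d21:-→d22:-→d23:-→d24:-→d25:-→d26:-→d27:-→d28:-→d29:-→d30:-→d31:-→d32:H7 -> H7
  + 159.22.131.0/24 (H3) depth=24
  + 119.137.0.0/16 (H5) depth=16
  + 194.228.219.32/28 (H3) depth=28
  + 159.22.0.0/16 (H4) depth=16
  + 159.22.131.240/28 (H6) depth=28
  + 119.137.253.163/32 (H5) depth=32
  + 194.228.0.0/16 (H1) depth=16
  lookup 119.128.0.9: bits 011101111000 walk d0:-→d1:-→d2:-→d3:-→d4:-→d5:-→d6:-→d7:-→d8:-→d9:-→d10:-→d11:-→d12:H7 -> H7
  lookup 254.191.126.135: bits 11 walk d0:-→d1:-→d2:- -> no-route
  lookup 119.137.253.163: bits 01110111100010011111110110100011 walk d0:-→d1:-→d2:-→d3:-→d4:-→d5:-→d6:-→d7:-→d8:-→d9:-→d10:-→d11:-→d12:H7→d13:-→d14:-→d15:-→d16:H5→d17:-→d18:-→d19:-→d20:-→d21:-→d22:-→d23:-→d24:-→d25:-→d26:-→d27:-→d28:-→d29:-→d30:-→d31:-→d32:H5 -> H5
  - 194.228.219.32/28 clear@28
  + 194.224.0.0/12 (H0) depth=12

== LOOKUPS ==
["H2","H7","H7","H7","H2","H7","H7","no-route","H5"]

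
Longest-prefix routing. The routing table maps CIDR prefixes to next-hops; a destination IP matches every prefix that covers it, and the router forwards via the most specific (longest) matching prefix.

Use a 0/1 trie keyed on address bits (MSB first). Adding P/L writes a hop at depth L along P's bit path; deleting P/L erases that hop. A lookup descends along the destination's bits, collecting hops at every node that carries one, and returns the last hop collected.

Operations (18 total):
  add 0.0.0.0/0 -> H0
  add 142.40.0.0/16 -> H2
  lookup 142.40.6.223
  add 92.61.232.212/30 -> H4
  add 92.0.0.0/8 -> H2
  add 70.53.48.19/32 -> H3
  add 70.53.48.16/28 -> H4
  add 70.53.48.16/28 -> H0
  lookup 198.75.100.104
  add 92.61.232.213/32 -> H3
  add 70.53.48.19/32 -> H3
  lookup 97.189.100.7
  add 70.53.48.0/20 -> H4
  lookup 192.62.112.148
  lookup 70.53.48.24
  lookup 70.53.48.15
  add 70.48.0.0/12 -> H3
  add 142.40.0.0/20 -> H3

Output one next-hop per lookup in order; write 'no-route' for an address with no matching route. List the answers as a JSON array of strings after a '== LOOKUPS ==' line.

Process each operation:
  + 0.0.0.0/0 (H0) depth=0
  + 142.40.0.0/16 (H2) depth=16
  ? 142.40.6.223  path d0:H0→d1:-→d2:-→d3:-→d4:-→d5:-→d6:-→d7:-→d8:-→d9:-→d10:-→d11:-→d12:-→d13:-→d14:-→d15:-→d16:H2  best=H2
  + 92.61.232.212/30 (H4) depth=30
  + 92.0.0.0/8 (H2) depth=8
  + 70.53.48.19/32 (H3) depth=32
  + 70.53.48.16/28 (H4) depth=28
  + 70.53.48.16/28 (H0) depth=28
  ? 198.75.100.104  path d0:H0→d1:-  best=H0
  + 92.61.232.213/32 (H3) depth=32
  + 70.53.48.19/32 (H3) depth=32
  ? 97.189.100.7  path d0:H0→d1:-→d2:-  best=H0
  + 70.53.48.0/20 (H4) depth=20
  ? 192.62.112.148  path d0:H0→d1:-  best=H0
  ? 70.53.48.24  path d0:H0→d1:-→d2:-→d3:-→d4:-→d5:-→d6:-→d7:-→d8:-→d9:-→d10:-→d11:-→d12:-→d13:-→d14:-→d15:-→d16:-→d17:-→d18:-→d19:-→d20:H4→d21:-→d22:-→d23:-→d24:-→d25:-→d26:-→d27:-→d28:H0  best=H0
  ? 70.53.48.15  path d0:H0→d1:-→d2:-→d3:-→d4:-→d5:-→d6:-→d7:-→d8:-→d9:-→d10:-→d11:-→d12:-→d13:-→d14:-→d15:-→d16:-→d17:-→d18:-→d19:-→d20:H4→d21:-→d22:-→d23:-→d24:-→d25:-→d26:-→d27:-  best=H4
  + 70.48.0.0/12 (H3) depth=12
  + 142.40.0.0/20 (H3) depth=20

== LOOKUPS ==
["H2","H0","H0","H0","H0","H4"]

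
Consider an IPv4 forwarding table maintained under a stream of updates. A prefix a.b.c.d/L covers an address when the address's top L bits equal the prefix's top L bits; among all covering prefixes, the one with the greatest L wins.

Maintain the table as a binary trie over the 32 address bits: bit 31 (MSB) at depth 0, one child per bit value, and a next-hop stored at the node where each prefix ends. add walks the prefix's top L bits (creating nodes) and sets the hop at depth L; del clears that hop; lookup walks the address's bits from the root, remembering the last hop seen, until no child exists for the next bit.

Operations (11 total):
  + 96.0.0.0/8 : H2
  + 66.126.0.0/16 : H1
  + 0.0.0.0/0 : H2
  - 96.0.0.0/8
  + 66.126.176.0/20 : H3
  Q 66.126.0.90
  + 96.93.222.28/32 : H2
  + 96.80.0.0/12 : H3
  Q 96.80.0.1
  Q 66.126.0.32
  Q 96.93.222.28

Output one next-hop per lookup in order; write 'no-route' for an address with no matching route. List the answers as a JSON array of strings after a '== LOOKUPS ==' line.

Trace:
  add 96.0.0.0/8 -> H2 at depth 8
  add 66.126.0.0/16 -> H1 at depth 16
  add 0.0.0.0/0 -> H2 at depth 0
  - 96.0.0.0/8 clear@8
  add 66.126.176.0/20 -> H3 at depth 20
  Q 66.126.0.90: descend 0100001001111110 ; hops seen [H2,H1] ; pick H1
  add 96.93.222.28/32 -> H2 at depth 32
  add 96.80.0.0/12 -> H3 at depth 12
  Q 96.80.0.1: descend 011000000101 ; hops seen [H2,H3] ; pick H3
  Q 66.126.0.32: descend 0100001001111110 ; hops seen [H2,H1] ; pick H1
  Q 96.93.222.28: descend 01100000010111011101111000011100 ; hops seen [H2,H3,H2] ; pick H2

== LOOKUPS ==
["H1","H3","H1","H2"]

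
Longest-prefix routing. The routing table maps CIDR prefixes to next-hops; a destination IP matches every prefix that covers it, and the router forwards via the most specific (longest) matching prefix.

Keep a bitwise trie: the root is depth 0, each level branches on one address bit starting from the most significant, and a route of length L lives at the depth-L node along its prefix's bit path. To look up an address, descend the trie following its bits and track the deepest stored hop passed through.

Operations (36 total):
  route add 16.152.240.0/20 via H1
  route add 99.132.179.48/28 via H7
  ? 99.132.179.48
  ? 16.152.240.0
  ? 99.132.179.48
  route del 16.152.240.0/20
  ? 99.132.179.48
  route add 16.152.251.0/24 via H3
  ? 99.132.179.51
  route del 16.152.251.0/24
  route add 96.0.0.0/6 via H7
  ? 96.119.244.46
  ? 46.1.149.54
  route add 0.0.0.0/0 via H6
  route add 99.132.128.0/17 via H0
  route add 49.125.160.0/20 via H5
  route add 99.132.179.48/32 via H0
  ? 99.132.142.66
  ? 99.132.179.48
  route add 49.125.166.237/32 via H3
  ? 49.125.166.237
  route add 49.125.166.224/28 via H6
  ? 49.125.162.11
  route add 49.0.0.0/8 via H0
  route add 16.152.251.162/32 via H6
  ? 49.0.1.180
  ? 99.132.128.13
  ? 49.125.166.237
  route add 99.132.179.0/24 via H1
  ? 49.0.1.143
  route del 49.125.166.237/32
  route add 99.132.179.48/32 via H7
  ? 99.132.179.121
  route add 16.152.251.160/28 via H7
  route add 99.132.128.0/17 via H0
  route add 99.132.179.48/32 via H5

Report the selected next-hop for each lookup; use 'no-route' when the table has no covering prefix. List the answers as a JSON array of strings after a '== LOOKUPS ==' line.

Trace:
  + 16.152.240.0/20 (H1) depth=20
  + 99.132.179.48/28 (H7) depth=28
  ? 99.132.179.48  path d0:-→d1:-→d2:-→d3:-→d4:-→d5:-→d6:-→d7:-→d8:-→d9:-→d10:-→d11:-→d12:-→d13:-→d14:-→d15:-→d16:-→d17:-→d18:-→d19:-→d20:-→d21:-→d22:-→d23:-→d24:-→d25:-→d26:-→d27:-→d28:H7  best=H7
  ? 16.152.240.0  path d0:-→d1:-→d2:-→d3:-→d4:-→d5:-→d6:-→d7:-→d8:-→d9:-→d10:-→d11:-→d12:-→d13:-→d14:-→d15:-→d16:-→d17:-→d18:-→d19:-→d20:H1  best=H1
  ? 99.132.179.48  path d0:-→d1:-→d2:-→d3:-→d4:-→d5:-→d6:-→d7:-→d8:-→d9:-→d10:-→d11:-→d12:-→d13:-→d14:-→d15:-→d16:-→d17:-→d18:-→d19:-→d20:-→d21:-→d22:-→d23:-→d24:-→d25:-→d26:-→d27:-→d28:H7  best=H7
  del 16.152.240.0/20 (clear depth 20)
  ? 99.132.179.48  path d0:-→d1:-→d2:-→d3:-→d4:-→d5:-→d6:-→d7:-→d8:-→d9:-→d10:-→d11:-→d12:-→d13:-→d14:-→d15:-→d16:-→d17:-→d18:-→d19:-→d20:-→d21:-→d22:-→d23:-→d24:-→d25:-→d26:-→d27:-→d28:H7  best=H7
  + 16.152.251.0/24 (H3) depth=24
  ? 99.132.179.51  path d0:-→d1:-→d2:-→d3:-→d4:-→d5:-→d6:-→d7:-→d8:-→d9:-→d10:-→d11:-→d12:-→d13:-→d14:-→d15:-→d16:-→d17:-→d18:-→d19:-→d20:-→d21:-→d22:-→d23:-→d24:-→d25:-→d26:-→d27:-→d28:H7  best=H7
  del 16.152.251.0/24 (clear depth 24)
  + 96.0.0.0/6 (H7) depth=6
  ? 96.119.244.46  path d0:-→d1:-→d2:-→d3:-→d4:-→d5:-→d6:H7  best=H7
  ? 46.1.149.54  path d0:-→d1:-→d2:-  best=no-route
  + 0.0.0.0/0 (H6) depth=0
  + 99.132.128.0/17 (H0) depth=17
  + 49.125.160.0/20 (H5) depth=20
  + 99.132.179.48/32 (H0) depth=32
  ? 99.132.142.66  path d0:H6→d1:-→d2:-→d3:-→d4:-→d5:-→d6:H7→d7:-→d8:-→d9:-→d10:-→d11:-→d12:-→d13:-→d14:-→d15:-→d16:-→d17:H0→d18:-  best=H0
  ? 99.132.179.48  path d0:H6→d1:-→d2:-→d3:-→d4:-→d5:-→d6:H7→d7:-→d8:-→d9:-→d10:-→d11:-→d12:-→d13:-→d14:-→d15:-→d16:-→d17:H0→d18:-→d19:-→d20:-→d21:-→d22:-→d23:-→d24:-→d25:-→d26:-→d27:-→d28:H7→d29:-→d30:-→d31:-→d32:H0  best=H0
  + 49.125.166.237/32 (H3) depth=32
  ? 49.125.166.237  path d0:H6→d1:-→d2:-→d3:-→d4:-→d5:-→d6:-→d7:-→d8:-→d9:-→d10:-→d11:-→d12:-→d13:-→d14:-→d15:-→d16:-→d17:-→d18:-→d19:-→d20:H5→d21:-→d22:-→d23:-→d24:-→d25:-→d26:-→d27:-→d28:-→d29:-→d30:-→d31:-→d32:H3  best=H3
  + 49.125.166.224/28 (H6) depth=28
  ? 49.125.162.11  path d0:H6→d1:-→d2:-→d3:-→d4:-→d5:-→d6:-→d7:-→d8:-→d9:-→d10:-→d11:-→d12:-→d13:-→d14:-→d15:-→d16:-→d17:-→d18:-→d19:-→d20:H5→d21:-  best=H5
  + 49.0.0.0/8 (H0) depth=8
  + 16.152.251.162/32 (H6) depth=32
  ? 49.0.1.180  path d0:H6→d1:-→d2:-→d3:-→d4:-→d5:-→d6:-→d7:-→d8:H0→d9:-  best=H0
  ? 99.132.128.13  path d0:H6→d1:-→d2:-→d3:-→d4:-→d5:-→d6:H7→d7:-→d8:-→d9:-→d10:-→d11:-→d12:-→d13:-→d14:-→d15:-→d16:-→d17:H0→d18:-  best=H0
  ? 49.125.166.237  path d0:H6→d1:-→d2:-→d3:-→d4:-→d5:-→d6:-→d7:-→d8:H0→d9:-→d10:-→d11:-→d12:-→d13:-→d14:-→d15:-→d16:-→d17:-→d18:-→d19:-→d20:H5→d21:-→d22:-→d23:-→d24:-→d25:-→d26:-→d27:-→d28:H6→d29:-→d30:-→d31:-→d32:H3  best=H3
  + 99.132.179.0/24 (H1) depth=24
  ? 49.0.1.143  path d0:H6→d1:-→d2:-→d3:-→d4:-→d5:-→d6:-→d7:-→d8:H0→d9:-  best=H0
  del 49.125.166.237/32 (clear depth 32)
  + 99.132.179.48/32 (H7) depth=32
  ? 99.132.179.121  path d0:H6→d1:-→d2:-→d3:-→d4:-→d5:-→d6:H7→d7:-→d8:-→d9:-→d10:-→d11:-→d12:-→d13:-→d14:-→d15:-→d16:-→d17:H0→d18:-→d19:-→d20:-→d21:-→d22:-→d23:-→d24:H1→d25:-  best=H1
  + 16.152.251.160/28 (H7) depth=28
  + 99.132.128.0/17 (H0) depth=17
  + 99.132.179.48/32 (H5) depth=32

== LOOKUPS ==
["H7","H1","H7","H7","H7","H7","no-route","H0","H0","H3","H5","H0","H0","H3","H0","H1"]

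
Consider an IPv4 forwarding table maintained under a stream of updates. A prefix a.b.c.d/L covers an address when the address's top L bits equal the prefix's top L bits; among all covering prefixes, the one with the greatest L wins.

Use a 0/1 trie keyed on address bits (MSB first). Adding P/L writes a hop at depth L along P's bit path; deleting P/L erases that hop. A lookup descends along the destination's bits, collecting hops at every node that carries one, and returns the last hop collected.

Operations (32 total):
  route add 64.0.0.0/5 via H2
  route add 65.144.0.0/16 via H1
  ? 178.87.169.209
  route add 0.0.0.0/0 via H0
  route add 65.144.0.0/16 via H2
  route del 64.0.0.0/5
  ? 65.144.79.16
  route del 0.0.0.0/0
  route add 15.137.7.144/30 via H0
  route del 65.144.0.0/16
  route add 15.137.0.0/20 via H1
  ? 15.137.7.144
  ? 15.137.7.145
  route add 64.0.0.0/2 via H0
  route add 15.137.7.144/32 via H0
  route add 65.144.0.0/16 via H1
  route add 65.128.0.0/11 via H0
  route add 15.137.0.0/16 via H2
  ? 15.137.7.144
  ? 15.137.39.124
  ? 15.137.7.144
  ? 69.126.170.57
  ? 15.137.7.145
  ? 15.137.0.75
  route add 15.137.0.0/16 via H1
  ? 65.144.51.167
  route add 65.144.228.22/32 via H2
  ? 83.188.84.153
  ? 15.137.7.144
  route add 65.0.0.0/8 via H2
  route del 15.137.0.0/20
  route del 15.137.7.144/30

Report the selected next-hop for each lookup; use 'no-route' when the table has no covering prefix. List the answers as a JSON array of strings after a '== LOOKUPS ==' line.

Apply in order:
  + 64.0.0.0/5 (H2) depth=5
  + 65.144.0.0/16 (H1) depth=16
  lookup 178.87.169.209: bits ε walk d0:- -> no-route
  + 0.0.0.0/0 (H0) depth=0
  + 65.144.0.0/16 (H2) depth=16
  del 64.0.0.0/5 (clear depth 5)
  lookup 65.144.79.16: bits 0100000110010000 walk d0:H0→d1:-→d2:-→d3:-→d4:-→d5:-→d6:-→d7:-→d8:-→d9:-→d10:-→d11:-→d12:-→d13:-→d14:-→d15:-→d16:H2 -> H2
  del 0.0.0.0/0 (clear depth 0)
  + 15.137.7.144/30 (H0) depth=30
  del 65.144.0.0/16 (clear depth 16)
  + 15.137.0.0/20 (H1) depth=20
  lookup 15.137.7.144: bits 000011111000100100000111100100 walk d0:-→d1:-→d2:-→d3:-→d4:-→d5:-→d6:-→d7:-→d8:-→d9:-→d10:-→d11:-→d12:-→d13:-→d14:-→d15:-→d16:-→d17:-→d18:-→d19:-→d20:H1→d21:-→d22:-→d23:-→d24:-→d25:-→d26:-→d27:-→d28:-→d29:-→d30:H0 -> H0
  lookup 15.137.7.145: bits 000011111000100100000111100100 walk d0:-→d1:-→d2:-→d3:-→d4:-→d5:-→d6:-→d7:-→d8:-→d9:-→d10:-→d11:-→d12:-→d13:-→d14:-→d15:-→d16:-→d17:-→d18:-→d19:-→d20:H1→d21:-→d22:-→d23:-→d24:-→d25:-→d26:-→d27:-→d28:-→d29:-→d30:H0 -> H0
  + 64.0.0.0/2 (H0) depth=2
  + 15.137.7.144/32 (H0) depth=32
  + 65.144.0.0/16 (H1) depth=16
  + 65.128.0.0/11 (H0) depth=11
  + 15.137.0.0/16 (H2) depth=16
  lookup 15.137.7.144: bits 00001111100010010000011110010000 walk d0:-→d1:-→d2:-→d3:-→d4:-→d5:-→d6:-→d7:-→d8:-→d9:-→d10:-→d11:-→d12:-→d13:-→d14:-→d15:-→d16:H2→d17:-→d18:-→d19:-→d20:H1→d21:-→d22:-→d23:-→d24:-→d25:-→d26:-→d27:-→d28:-→d29:-→d30:H0→d31:-→d32:H0 -> H0
  lookup 15.137.39.124: bits 000011111000100100 walk d0:-→d1:-→d2:-→d3:-→d4:-→d5:-→d6:-→d7:-→d8:-→d9:-→d10:-→d11:-→d12:-→d13:-→d14:-→d15:-→d16:H2→d17:-→d18:- -> H2
  lookup 15.137.7.144: bits 00001111100010010000011110010000 walk d0:-→d1:-→d2:-→d3:-→d4:-→d5:-→d6:-→d7:-→d8:-→d9:-→d10:-→d11:-→d12:-→d13:-→d14:-→d15:-→d16:H2→d17:-→d18:-→d19:-→d20:H1→d21:-→d22:-→d23:-→d24:-→d25:-→d26:-→d27:-→d28:-→d29:-→d30:H0→d31:-→d32:H0 -> H0
  lookup 69.126.170.57: bits 01000 walk d0:-→d1:-→d2:H0→d3:-→d4:-→d5:- -> H0
  lookup 15.137.7.145: bits 0000111110001001000001111001000 walk d0:-→d1:-→d2:-→d3:-→d4:-→d5:-→d6:-→d7:-→d8:-→d9:-→d10:-→d11:-→d12:-→d13:-→d14:-→d15:-→d16:H2→d17:-→d18:-→d19:-→d20:H1→d21:-→d22:-→d23:-→d24:-→d25:-→d26:-→d27:-→d28:-→d29:-→d30:H0→d31:- -> H0
  lookup 15.137.0.75: bits 000011111000100100000 walk d0:-→d1:-→d2:-→d3:-→d4:-→d5:-→d6:-→d7:-→d8:-→d9:-→d10:-→d11:-→d12:-→d13:-→d14:-→d15:-→d16:H2→d17:-→d18:-→d19:-→d20:H1→d21:- -> H1
  + 15.137.0.0/16 (H1) depth=16
  lookup 65.144.51.167: bits 0100000110010000 walk d0:-→d1:-→d2:H0→d3:-→d4:-→d5:-→d6:-→d7:-→d8:-→d9:-→d10:-→d11:H0→d12:-→d13:-→d14:-→d15:-→d16:H1 -> H1
  + 65.144.228.22/32 (H2) depth=32
  lookup 83.188.84.153: bits 010 walk d0:-→d1:-→d2:H0→d3:- -> H0
  lookup 15.137.7.144: bits 00001111100010010000011110010000 walk d0:-→d1:-→d2:-→d3:-→d4:-→d5:-→d6:-→d7:-→d8:-→d9:-→d10:-→d11:-→d12:-→d13:-→d14:-→d15:-→d16:H1→d17:-→d18:-→d19:-→d20:H1→d21:-→d22:-→d23:-→d24:-→d25:-→d26:-→d27:-→d28:-→d29:-→d30:H0→d31:-→d32:H0 -> H0
  + 65.0.0.0/8 (H2) depth=8
  del 15.137.0.0/20 (clear depth 20)
  del 15.137.7.144/30 (clear depth 30)

== LOOKUPS ==
["no-route","H2","H0","H0","H0","H2","H0","H0","H0","H1","H1","H0","H0"]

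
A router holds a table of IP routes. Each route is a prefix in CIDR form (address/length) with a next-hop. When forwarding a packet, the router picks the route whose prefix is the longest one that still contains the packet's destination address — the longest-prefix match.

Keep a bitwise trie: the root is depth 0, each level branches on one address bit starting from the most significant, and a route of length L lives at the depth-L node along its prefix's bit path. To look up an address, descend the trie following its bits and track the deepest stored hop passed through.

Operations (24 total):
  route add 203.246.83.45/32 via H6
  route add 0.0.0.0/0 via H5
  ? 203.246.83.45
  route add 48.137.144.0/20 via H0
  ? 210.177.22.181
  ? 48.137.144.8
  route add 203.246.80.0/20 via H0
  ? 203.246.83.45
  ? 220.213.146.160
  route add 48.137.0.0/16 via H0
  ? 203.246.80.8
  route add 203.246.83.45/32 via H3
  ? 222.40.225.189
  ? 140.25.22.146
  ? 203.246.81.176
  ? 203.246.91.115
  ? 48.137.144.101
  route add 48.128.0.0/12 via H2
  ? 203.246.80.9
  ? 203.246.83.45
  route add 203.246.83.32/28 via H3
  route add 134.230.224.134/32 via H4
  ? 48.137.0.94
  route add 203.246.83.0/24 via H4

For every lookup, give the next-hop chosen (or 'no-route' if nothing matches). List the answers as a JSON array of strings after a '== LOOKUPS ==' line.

Apply in order:
  + 203.246.83.45/32 (H6) depth=32
  + 0.0.0.0/0 (H5) depth=0
  lookup 203.246.83.45: bits 11001011111101100101001100101101 walk d0:H5→d1:-→d2:-→d3:-→d4:-→d5:-→d6:-→d7:-→d8:-→d9:-→d10:-→d11:-→d12:-→d13:-→d14:-→d15:-→d16:-→d17:-→d18:-→d19:-→d20:-→d21:-→d22:-→d23:-→d24:-→d25:-→d26:-→d27:-→d28:-→d29:-→d30:-→d31:-→d32:H6 -> H6
  + 48.137.144.0/20 (H0) depth=20
  lookup 210.177.22.181: bits 110 walk d0:H5→d1:-→d2:-→d3:- -> H5
  lookup 48.137.144.8: bits 00110000100010011001 walk d0:H5→d1:-→d2:-→d3:-→d4:-→d5:-→d6:-→d7:-→d8:-→d9:-→d10:-→d11:-→d12:-→d13:-→d14:-→d15:-→d16:-→d17:-→d18:-→d19:-→d20:H0 -> H0
  + 203.246.80.0/20 (H0) depth=20
  lookup 203.246.83.45: bits 11001011111101100101001100101101 walk d0:H5→d1:-→d2:-→d3:-→d4:-→d5:-→d6:-→d7:-→d8:-→d9:-→d10:-→d11:-→d12:-→d13:-→d14:-→d15:-→d16:-→d17:-→d18:-→d19:-→d20:H0→d21:-→d22:-→d23:-→d24:-→d25:-→d26:-→d27:-→d28:-→d29:-→d30:-→d31:-→d32:H6 -> H6
  lookup 220.213.146.160: bits 110 walk d0:H5→d1:-→d2:-→d3:- -> H5
  + 48.137.0.0/16 (H0) depth=16
  lookup 203.246.80.8: bits 1100101111110110010100 walk d0:H5→d1:-→d2:-→d3:-→d4:-→d5:-→d6:-→d7:-→d8:-→d9:-→d10:-→d11:-→d12:-→d13:-→d14:-→d15:-→d16:-→d17:-→d18:-→d19:-→d20:H0→d21:-→d22:- -> H0
  + 203.246.83.45/32 (H3) depth=32
  lookup 222.40.225.189: bits 110 walk d0:H5→d1:-→d2:-→d3:- -> H5
  lookup 140.25.22.146: bits 1 walk d0:H5→d1:- -> H5
  lookup 203.246.81.176: bits 1100101111110110010100 walk d0:H5→d1:-→d2:-→d3:-→d4:-→d5:-→d6:-→d7:-→d8:-→d9:-→d10:-→d11:-→d12:-→d13:-→d14:-→d15:-→d16:-→d17:-→d18:-→d19:-→d20:H0→d21:-→d22:- -> H0
  lookup 203.246.91.115: bits 11001011111101100101 walk d0:H5→d1:-→d2:-→d3:-→d4:-→d5:-→d6:-→d7:-→d8:-→d9:-→d10:-→d11:-→d12:-→d13:-→d14:-→d15:-→d16:-→d17:-→d18:-→d19:-→d20:H0 -> H0
  lookup 48.137.144.101: bits 00110000100010011001 walk d0:H5→d1:-→d2:-→d3:-→d4:-→d5:-→d6:-→d7:-→d8:-→d9:-→d10:-→d11:-→d12:-→d13:-→d14:-→d15:-→d16:H0→d17:-→d18:-→d19:-→d20:H0 -> H0
  + 48.128.0.0/12 (H2) depth=12
  lookup 203.246.80.9: bits 1100101111110110010100 walk d0:H5→d1:-→d2:-→d3:-→d4:-→d5:-→d6:-→d7:-→d8:-→d9:-→d10:-→d11:-→d12:-→d13:-→d14:-→d15:-→d16:-→d17:-→d18:-→d19:-→d20:H0→d21:-→d22:- -> H0
  lookup 203.246.83.45: bits 11001011111101100101001100101101 walk d0:H5→d1:-→d2:-→d3:-→d4:-→d5:-→d6:-→d7:-→d8:-→d9:-→d10:-→d11:-→d12:-→d13:-→d14:-→d15:-→d16:-→d17:-→d18:-→d19:-→d20:H0→d21:-→d22:-→d23:-→d24:-→d25:-→d26:-→d27:-→d28:-→d29:-→d30:-→d31:-→d32:H3 -> H3
  + 203.246.83.32/28 (H3) depth=28
  + 134.230.224.134/32 (H4) depth=32
  lookup 48.137.0.94: bits 0011000010001001 walk d0:H5→d1:-→d2:-→d3:-→d4:-→d5:-→d6:-→d7:-→d8:-→d9:-→d10:-→d11:-→d12:H2→d13:-→d14:-→d15:-→d16:H0 -> H0
  + 203.246.83.0/24 (H4) depth=24

== LOOKUPS ==
["H6","H5","H0","H6","H5","H0","H5","H5","H0","H0","H0","H0","H3","H0"]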